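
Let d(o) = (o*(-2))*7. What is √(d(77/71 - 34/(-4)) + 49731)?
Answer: √250017554/71 ≈ 222.70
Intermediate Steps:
d(o) = -14*o (d(o) = -2*o*7 = -14*o)
√(d(77/71 - 34/(-4)) + 49731) = √(-14*(77/71 - 34/(-4)) + 49731) = √(-14*(77*(1/71) - 34*(-¼)) + 49731) = √(-14*(77/71 + 17/2) + 49731) = √(-14*1361/142 + 49731) = √(-9527/71 + 49731) = √(3521374/71) = √250017554/71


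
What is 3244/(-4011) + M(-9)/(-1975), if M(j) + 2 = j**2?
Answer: -85111/100275 ≈ -0.84878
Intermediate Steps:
M(j) = -2 + j**2
3244/(-4011) + M(-9)/(-1975) = 3244/(-4011) + (-2 + (-9)**2)/(-1975) = 3244*(-1/4011) + (-2 + 81)*(-1/1975) = -3244/4011 + 79*(-1/1975) = -3244/4011 - 1/25 = -85111/100275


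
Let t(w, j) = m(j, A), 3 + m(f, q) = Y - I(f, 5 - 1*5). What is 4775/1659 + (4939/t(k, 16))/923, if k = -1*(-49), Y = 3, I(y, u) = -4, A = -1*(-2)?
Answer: 25823101/6125028 ≈ 4.2160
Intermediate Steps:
A = 2
m(f, q) = 4 (m(f, q) = -3 + (3 - 1*(-4)) = -3 + (3 + 4) = -3 + 7 = 4)
k = 49
t(w, j) = 4
4775/1659 + (4939/t(k, 16))/923 = 4775/1659 + (4939/4)/923 = 4775*(1/1659) + (4939*(¼))*(1/923) = 4775/1659 + (4939/4)*(1/923) = 4775/1659 + 4939/3692 = 25823101/6125028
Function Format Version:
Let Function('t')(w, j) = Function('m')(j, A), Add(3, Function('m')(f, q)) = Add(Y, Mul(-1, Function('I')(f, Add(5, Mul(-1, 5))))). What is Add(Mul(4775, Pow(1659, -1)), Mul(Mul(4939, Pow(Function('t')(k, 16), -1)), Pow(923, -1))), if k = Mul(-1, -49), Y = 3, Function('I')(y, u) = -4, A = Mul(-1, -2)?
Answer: Rational(25823101, 6125028) ≈ 4.2160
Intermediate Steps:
A = 2
Function('m')(f, q) = 4 (Function('m')(f, q) = Add(-3, Add(3, Mul(-1, -4))) = Add(-3, Add(3, 4)) = Add(-3, 7) = 4)
k = 49
Function('t')(w, j) = 4
Add(Mul(4775, Pow(1659, -1)), Mul(Mul(4939, Pow(Function('t')(k, 16), -1)), Pow(923, -1))) = Add(Mul(4775, Pow(1659, -1)), Mul(Mul(4939, Pow(4, -1)), Pow(923, -1))) = Add(Mul(4775, Rational(1, 1659)), Mul(Mul(4939, Rational(1, 4)), Rational(1, 923))) = Add(Rational(4775, 1659), Mul(Rational(4939, 4), Rational(1, 923))) = Add(Rational(4775, 1659), Rational(4939, 3692)) = Rational(25823101, 6125028)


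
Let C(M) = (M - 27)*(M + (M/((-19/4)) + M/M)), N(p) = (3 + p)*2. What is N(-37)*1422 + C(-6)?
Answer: -1834881/19 ≈ -96573.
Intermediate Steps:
N(p) = 6 + 2*p
C(M) = (1 + 15*M/19)*(-27 + M) (C(M) = (-27 + M)*(M + (M/((-19*¼)) + 1)) = (-27 + M)*(M + (M/(-19/4) + 1)) = (-27 + M)*(M + (M*(-4/19) + 1)) = (-27 + M)*(M + (-4*M/19 + 1)) = (-27 + M)*(M + (1 - 4*M/19)) = (-27 + M)*(1 + 15*M/19) = (1 + 15*M/19)*(-27 + M))
N(-37)*1422 + C(-6) = (6 + 2*(-37))*1422 + (-27 - 386/19*(-6) + (15/19)*(-6)²) = (6 - 74)*1422 + (-27 + 2316/19 + (15/19)*36) = -68*1422 + (-27 + 2316/19 + 540/19) = -96696 + 2343/19 = -1834881/19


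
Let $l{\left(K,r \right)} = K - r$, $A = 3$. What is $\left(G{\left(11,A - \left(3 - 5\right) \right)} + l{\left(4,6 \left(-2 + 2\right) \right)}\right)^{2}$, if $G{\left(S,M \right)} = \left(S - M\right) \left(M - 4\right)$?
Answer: $100$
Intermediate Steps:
$G{\left(S,M \right)} = \left(-4 + M\right) \left(S - M\right)$ ($G{\left(S,M \right)} = \left(S - M\right) \left(-4 + M\right) = \left(-4 + M\right) \left(S - M\right)$)
$\left(G{\left(11,A - \left(3 - 5\right) \right)} + l{\left(4,6 \left(-2 + 2\right) \right)}\right)^{2} = \left(\left(- \left(3 - \left(3 - 5\right)\right)^{2} - 44 + 4 \left(3 - \left(3 - 5\right)\right) + \left(3 - \left(3 - 5\right)\right) 11\right) + \left(4 - 6 \left(-2 + 2\right)\right)\right)^{2} = \left(\left(- \left(3 - \left(3 - 5\right)\right)^{2} - 44 + 4 \left(3 - \left(3 - 5\right)\right) + \left(3 - \left(3 - 5\right)\right) 11\right) + \left(4 - 6 \cdot 0\right)\right)^{2} = \left(\left(- \left(3 - -2\right)^{2} - 44 + 4 \left(3 - -2\right) + \left(3 - -2\right) 11\right) + \left(4 - 0\right)\right)^{2} = \left(\left(- \left(3 + 2\right)^{2} - 44 + 4 \left(3 + 2\right) + \left(3 + 2\right) 11\right) + \left(4 + 0\right)\right)^{2} = \left(\left(- 5^{2} - 44 + 4 \cdot 5 + 5 \cdot 11\right) + 4\right)^{2} = \left(\left(\left(-1\right) 25 - 44 + 20 + 55\right) + 4\right)^{2} = \left(\left(-25 - 44 + 20 + 55\right) + 4\right)^{2} = \left(6 + 4\right)^{2} = 10^{2} = 100$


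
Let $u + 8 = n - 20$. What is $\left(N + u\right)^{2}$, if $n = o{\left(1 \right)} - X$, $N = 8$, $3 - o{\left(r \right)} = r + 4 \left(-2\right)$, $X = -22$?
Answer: $144$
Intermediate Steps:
$o{\left(r \right)} = 11 - r$ ($o{\left(r \right)} = 3 - \left(r + 4 \left(-2\right)\right) = 3 - \left(r - 8\right) = 3 - \left(-8 + r\right) = 11 - r$)
$n = 32$ ($n = \left(11 - 1\right) - -22 = \left(11 - 1\right) + 22 = 10 + 22 = 32$)
$u = 4$ ($u = -8 + \left(32 - 20\right) = -8 + 12 = 4$)
$\left(N + u\right)^{2} = \left(8 + 4\right)^{2} = 12^{2} = 144$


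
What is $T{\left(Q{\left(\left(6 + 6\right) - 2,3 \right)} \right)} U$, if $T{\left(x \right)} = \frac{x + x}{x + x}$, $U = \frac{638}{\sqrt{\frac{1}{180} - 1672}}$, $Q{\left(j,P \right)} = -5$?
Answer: $- \frac{3828 i \sqrt{1504795}}{300959} \approx - 15.603 i$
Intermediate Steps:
$U = - \frac{3828 i \sqrt{1504795}}{300959}$ ($U = \frac{638}{\sqrt{\frac{1}{180} - 1672}} = \frac{638}{\sqrt{- \frac{300959}{180}}} = \frac{638}{\frac{1}{30} i \sqrt{1504795}} = 638 \left(- \frac{6 i \sqrt{1504795}}{300959}\right) = - \frac{3828 i \sqrt{1504795}}{300959} \approx - 15.603 i$)
$T{\left(x \right)} = 1$ ($T{\left(x \right)} = \frac{2 x}{2 x} = 2 x \frac{1}{2 x} = 1$)
$T{\left(Q{\left(\left(6 + 6\right) - 2,3 \right)} \right)} U = 1 \left(- \frac{3828 i \sqrt{1504795}}{300959}\right) = - \frac{3828 i \sqrt{1504795}}{300959}$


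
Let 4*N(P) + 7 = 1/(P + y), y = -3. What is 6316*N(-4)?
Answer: -78950/7 ≈ -11279.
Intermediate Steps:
N(P) = -7/4 + 1/(4*(-3 + P)) (N(P) = -7/4 + 1/(4*(P - 3)) = -7/4 + 1/(4*(-3 + P)))
6316*N(-4) = 6316*((22 - 7*(-4))/(4*(-3 - 4))) = 6316*((1/4)*(22 + 28)/(-7)) = 6316*((1/4)*(-1/7)*50) = 6316*(-25/14) = -78950/7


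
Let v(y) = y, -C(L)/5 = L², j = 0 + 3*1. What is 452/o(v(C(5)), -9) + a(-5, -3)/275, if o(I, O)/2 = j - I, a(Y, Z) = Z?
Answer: 30883/17600 ≈ 1.7547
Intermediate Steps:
j = 3 (j = 0 + 3 = 3)
C(L) = -5*L²
o(I, O) = 6 - 2*I (o(I, O) = 2*(3 - I) = 6 - 2*I)
452/o(v(C(5)), -9) + a(-5, -3)/275 = 452/(6 - (-10)*5²) - 3/275 = 452/(6 - (-10)*25) - 3*1/275 = 452/(6 - 2*(-125)) - 3/275 = 452/(6 + 250) - 3/275 = 452/256 - 3/275 = 452*(1/256) - 3/275 = 113/64 - 3/275 = 30883/17600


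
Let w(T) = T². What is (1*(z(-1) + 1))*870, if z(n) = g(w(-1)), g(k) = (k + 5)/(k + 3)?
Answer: 2175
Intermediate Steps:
g(k) = (5 + k)/(3 + k)
z(n) = 3/2 (z(n) = (5 + (-1)²)/(3 + (-1)²) = (5 + 1)/(3 + 1) = 6/4 = (¼)*6 = 3/2)
(1*(z(-1) + 1))*870 = (1*(3/2 + 1))*870 = (1*(5/2))*870 = (5/2)*870 = 2175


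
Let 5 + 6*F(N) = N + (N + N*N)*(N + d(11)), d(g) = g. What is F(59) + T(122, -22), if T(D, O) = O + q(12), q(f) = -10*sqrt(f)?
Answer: 41287 - 20*sqrt(3) ≈ 41252.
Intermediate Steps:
F(N) = -5/6 + N/6 + (11 + N)*(N + N**2)/6 (F(N) = -5/6 + (N + (N + N*N)*(N + 11))/6 = -5/6 + (N + (N + N**2)*(11 + N))/6 = -5/6 + (N + (11 + N)*(N + N**2))/6 = -5/6 + (N/6 + (11 + N)*(N + N**2)/6) = -5/6 + N/6 + (11 + N)*(N + N**2)/6)
T(D, O) = O - 20*sqrt(3)
F(59) + T(122, -22) = (-5/6 + 2*59 + 2*59**2 + (1/6)*59**3) + (-22 - 20*sqrt(3)) = (-5/6 + 118 + 2*3481 + (1/6)*205379) + (-22 - 20*sqrt(3)) = (-5/6 + 118 + 6962 + 205379/6) + (-22 - 20*sqrt(3)) = 41309 + (-22 - 20*sqrt(3)) = 41287 - 20*sqrt(3)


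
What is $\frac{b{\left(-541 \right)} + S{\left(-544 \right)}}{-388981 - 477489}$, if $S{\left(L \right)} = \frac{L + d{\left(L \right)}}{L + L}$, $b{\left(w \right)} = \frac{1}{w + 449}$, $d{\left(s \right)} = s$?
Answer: $- \frac{91}{79715240} \approx -1.1416 \cdot 10^{-6}$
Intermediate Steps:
$b{\left(w \right)} = \frac{1}{449 + w}$
$S{\left(L \right)} = 1$ ($S{\left(L \right)} = \frac{L + L}{L + L} = \frac{2 L}{2 L} = 2 L \frac{1}{2 L} = 1$)
$\frac{b{\left(-541 \right)} + S{\left(-544 \right)}}{-388981 - 477489} = \frac{\frac{1}{449 - 541} + 1}{-388981 - 477489} = \frac{\frac{1}{-92} + 1}{-866470} = \left(- \frac{1}{92} + 1\right) \left(- \frac{1}{866470}\right) = \frac{91}{92} \left(- \frac{1}{866470}\right) = - \frac{91}{79715240}$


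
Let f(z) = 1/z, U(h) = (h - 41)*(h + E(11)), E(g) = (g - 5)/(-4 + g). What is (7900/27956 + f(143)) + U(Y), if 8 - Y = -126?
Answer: 87743721082/6995989 ≈ 12542.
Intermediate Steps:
E(g) = (-5 + g)/(-4 + g)
Y = 134 (Y = 8 - 1*(-126) = 8 + 126 = 134)
U(h) = (-41 + h)*(6/7 + h) (U(h) = (h - 41)*(h + (-5 + 11)/(-4 + 11)) = (-41 + h)*(h + 6/7) = (-41 + h)*(6/7 + h))
(7900/27956 + f(143)) + U(Y) = (7900/27956 + 1/143) + (-246/7 + 134**2 - 281/7*134) = (7900*(1/27956) + 1/143) + (-246/7 + 17956 - 37654/7) = (1975/6989 + 1/143) + 87792/7 = 289414/999427 + 87792/7 = 87743721082/6995989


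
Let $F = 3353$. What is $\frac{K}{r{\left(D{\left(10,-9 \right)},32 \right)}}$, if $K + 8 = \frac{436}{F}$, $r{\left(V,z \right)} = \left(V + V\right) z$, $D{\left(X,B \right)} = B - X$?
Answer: $\frac{6597}{1019312} \approx 0.006472$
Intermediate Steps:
$r{\left(V,z \right)} = 2 V z$
$K = - \frac{26388}{3353}$ ($K = -8 + \frac{436}{3353} = - \frac{26388}{3353} \approx -7.87$)
$\frac{K}{r{\left(D{\left(10,-9 \right)},32 \right)}} = - \frac{26388}{3353 \cdot 2 \left(-9 - 10\right) 32} = - \frac{26388}{3353 \cdot 2 \left(-19\right) 32} = - \frac{26388}{3353 \left(-1216\right)} = \left(- \frac{26388}{3353}\right) \left(- \frac{1}{1216}\right) = \frac{6597}{1019312}$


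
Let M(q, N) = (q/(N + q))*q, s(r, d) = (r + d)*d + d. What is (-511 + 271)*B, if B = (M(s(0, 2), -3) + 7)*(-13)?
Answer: 59280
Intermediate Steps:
s(r, d) = d + d*(d + r) (s(r, d) = (d + r)*d + d = d*(d + r) + d = d + d*(d + r))
M(q, N) = q²/(N + q)
B = -247 (B = ((2*(1 + 2 + 0))²/(-3 + 2*(1 + 2 + 0)) + 7)*(-13) = ((2*3)²/(-3 + 2*3) + 7)*(-13) = (6²/(-3 + 6) + 7)*(-13) = (36/3 + 7)*(-13) = (36*(⅓) + 7)*(-13) = (12 + 7)*(-13) = 19*(-13) = -247)
(-511 + 271)*B = (-511 + 271)*(-247) = -240*(-247) = 59280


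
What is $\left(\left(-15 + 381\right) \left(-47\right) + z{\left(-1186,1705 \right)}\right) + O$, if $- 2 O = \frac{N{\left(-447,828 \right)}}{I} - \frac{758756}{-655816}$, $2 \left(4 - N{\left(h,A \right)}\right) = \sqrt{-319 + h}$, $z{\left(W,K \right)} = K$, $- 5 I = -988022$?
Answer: $- \frac{358636457704165}{23141451284} + \frac{5 i \sqrt{766}}{3952088} \approx -15498.0 + 3.5015 \cdot 10^{-5} i$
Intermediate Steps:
$I = \frac{988022}{5}$ ($I = \left(- \frac{1}{5}\right) \left(-988022\right) = \frac{988022}{5} \approx 1.976 \cdot 10^{5}$)
$N{\left(h,A \right)} = 4 - \frac{\sqrt{-319 + h}}{2}$
$O = - \frac{13387156017}{23141451284} + \frac{5 i \sqrt{766}}{3952088}$ ($O = - \frac{\frac{4 - \frac{\sqrt{-319 - 447}}{2}}{\frac{988022}{5}} - \frac{758756}{-655816}}{2} = - \frac{\left(4 - \frac{\sqrt{-766}}{2}\right) \frac{5}{988022} - - \frac{189689}{163954}}{2} = - \frac{\left(4 - \frac{i \sqrt{766}}{2}\right) \frac{5}{988022} + \frac{189689}{163954}}{2} = - \frac{\left(\frac{10}{494011} - \frac{5 i \sqrt{766}}{1976044}\right) + \frac{189689}{163954}}{2} = - \frac{\frac{13387156017}{11570725642} - \frac{5 i \sqrt{766}}{1976044}}{2} = - \frac{13387156017}{23141451284} + \frac{5 i \sqrt{766}}{3952088} \approx -0.57849 + 3.5015 \cdot 10^{-5} i$)
$\left(\left(-15 + 381\right) \left(-47\right) + z{\left(-1186,1705 \right)}\right) + O = \left(\left(-15 + 381\right) \left(-47\right) + 1705\right) - \left(\frac{13387156017}{23141451284} - \frac{5 i \sqrt{766}}{3952088}\right) = \left(366 \left(-47\right) + 1705\right) - \left(\frac{13387156017}{23141451284} - \frac{5 i \sqrt{766}}{3952088}\right) = \left(-17202 + 1705\right) - \left(\frac{13387156017}{23141451284} - \frac{5 i \sqrt{766}}{3952088}\right) = -15497 - \left(\frac{13387156017}{23141451284} - \frac{5 i \sqrt{766}}{3952088}\right) = - \frac{358636457704165}{23141451284} + \frac{5 i \sqrt{766}}{3952088}$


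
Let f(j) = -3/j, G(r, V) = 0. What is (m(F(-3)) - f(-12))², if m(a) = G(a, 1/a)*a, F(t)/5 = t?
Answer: 1/16 ≈ 0.062500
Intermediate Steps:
F(t) = 5*t
m(a) = 0 (m(a) = 0*a = 0)
(m(F(-3)) - f(-12))² = (0 - (-3)/(-12))² = (0 - (-3)*(-1)/12)² = (0 - 1*¼)² = (0 - ¼)² = (-¼)² = 1/16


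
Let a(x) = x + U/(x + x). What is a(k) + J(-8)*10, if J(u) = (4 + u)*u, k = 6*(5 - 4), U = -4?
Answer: 977/3 ≈ 325.67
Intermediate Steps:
k = 6 (k = 6*1 = 6)
J(u) = u*(4 + u)
a(x) = x - 2/x (a(x) = x - 4/(x + x) = x - 4/(2*x) = x + (1/(2*x))*(-4) = x - 2/x)
a(k) + J(-8)*10 = (6 - 2/6) - 8*(4 - 8)*10 = (6 - 2*⅙) - 8*(-4)*10 = (6 - ⅓) + 32*10 = 17/3 + 320 = 977/3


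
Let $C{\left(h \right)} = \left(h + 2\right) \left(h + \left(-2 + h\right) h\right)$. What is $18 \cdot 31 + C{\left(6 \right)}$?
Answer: $798$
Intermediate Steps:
$C{\left(h \right)} = \left(2 + h\right) \left(h + h \left(-2 + h\right)\right)$
$18 \cdot 31 + C{\left(6 \right)} = 18 \cdot 31 + 6 \left(-2 + 6 + 6^{2}\right) = 558 + 6 \left(-2 + 6 + 36\right) = 558 + 6 \cdot 40 = 558 + 240 = 798$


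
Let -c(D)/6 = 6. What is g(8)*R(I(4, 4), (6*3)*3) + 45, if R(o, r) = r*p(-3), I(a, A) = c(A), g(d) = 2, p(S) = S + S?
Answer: -603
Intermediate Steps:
c(D) = -36 (c(D) = -6*6 = -36)
p(S) = 2*S
I(a, A) = -36
R(o, r) = -6*r (R(o, r) = r*(2*(-3)) = r*(-6) = -6*r)
g(8)*R(I(4, 4), (6*3)*3) + 45 = 2*(-6*6*3*3) + 45 = 2*(-108*3) + 45 = 2*(-6*54) + 45 = 2*(-324) + 45 = -648 + 45 = -603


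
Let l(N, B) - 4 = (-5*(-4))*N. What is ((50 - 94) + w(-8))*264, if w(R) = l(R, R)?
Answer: -52800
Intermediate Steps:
l(N, B) = 4 + 20*N (l(N, B) = 4 + (-5*(-4))*N = 4 + 20*N)
w(R) = 4 + 20*R
((50 - 94) + w(-8))*264 = ((50 - 94) + (4 + 20*(-8)))*264 = (-44 + (4 - 160))*264 = (-44 - 156)*264 = -200*264 = -52800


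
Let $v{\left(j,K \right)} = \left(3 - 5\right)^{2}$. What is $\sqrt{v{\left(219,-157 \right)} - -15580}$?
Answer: $4 \sqrt{974} \approx 124.84$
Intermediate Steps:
$v{\left(j,K \right)} = 4$ ($v{\left(j,K \right)} = \left(-2\right)^{2} = 4$)
$\sqrt{v{\left(219,-157 \right)} - -15580} = \sqrt{4 - -15580} = \sqrt{4 + \left(-6789 + 22369\right)} = \sqrt{4 + 15580} = \sqrt{15584} = 4 \sqrt{974}$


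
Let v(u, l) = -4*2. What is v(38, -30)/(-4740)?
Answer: 2/1185 ≈ 0.0016878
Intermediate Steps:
v(u, l) = -8
v(38, -30)/(-4740) = -8/(-4740) = -8*(-1/4740) = 2/1185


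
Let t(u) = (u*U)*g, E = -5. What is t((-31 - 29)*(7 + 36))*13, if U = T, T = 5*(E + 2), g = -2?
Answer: -1006200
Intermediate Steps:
T = -15 (T = 5*(-5 + 2) = 5*(-3) = -15)
U = -15
t(u) = 30*u (t(u) = (u*(-15))*(-2) = -15*u*(-2) = 30*u)
t((-31 - 29)*(7 + 36))*13 = (30*((-31 - 29)*(7 + 36)))*13 = (30*(-60*43))*13 = (30*(-2580))*13 = -77400*13 = -1006200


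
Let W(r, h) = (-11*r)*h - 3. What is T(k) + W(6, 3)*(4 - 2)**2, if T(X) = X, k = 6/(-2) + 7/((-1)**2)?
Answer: -800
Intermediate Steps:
k = 4 (k = 6*(-1/2) + 7/1 = -3 + 7*1 = -3 + 7 = 4)
W(r, h) = -3 - 11*h*r (W(r, h) = -11*h*r - 3 = -3 - 11*h*r)
T(k) + W(6, 3)*(4 - 2)**2 = 4 + (-3 - 11*3*6)*(4 - 2)**2 = 4 + (-3 - 198)*2**2 = 4 - 201*4 = 4 - 804 = -800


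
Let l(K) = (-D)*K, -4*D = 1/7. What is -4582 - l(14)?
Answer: -9165/2 ≈ -4582.5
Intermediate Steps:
D = -1/28 (D = -1/4/7 = -1/4*1/7 = -1/28 ≈ -0.035714)
l(K) = K/28 (l(K) = (-1*(-1/28))*K = K/28)
-4582 - l(14) = -4582 - 14/28 = -4582 - 1*1/2 = -4582 - 1/2 = -9165/2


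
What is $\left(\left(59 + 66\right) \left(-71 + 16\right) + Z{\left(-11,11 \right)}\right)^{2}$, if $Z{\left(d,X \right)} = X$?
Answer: $47114496$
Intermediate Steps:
$\left(\left(59 + 66\right) \left(-71 + 16\right) + Z{\left(-11,11 \right)}\right)^{2} = \left(\left(59 + 66\right) \left(-71 + 16\right) + 11\right)^{2} = \left(125 \left(-55\right) + 11\right)^{2} = \left(-6875 + 11\right)^{2} = \left(-6864\right)^{2} = 47114496$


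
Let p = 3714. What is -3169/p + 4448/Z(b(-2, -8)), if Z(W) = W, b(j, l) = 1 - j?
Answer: 1834485/1238 ≈ 1481.8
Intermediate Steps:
-3169/p + 4448/Z(b(-2, -8)) = -3169/3714 + 4448/(1 - 1*(-2)) = -3169*1/3714 + 4448/(1 + 2) = -3169/3714 + 4448/3 = 1834485/1238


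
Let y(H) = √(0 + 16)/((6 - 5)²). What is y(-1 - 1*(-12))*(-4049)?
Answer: -16196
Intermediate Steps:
y(H) = 4 (y(H) = √16/(1²) = 4/1 = 4*1 = 4)
y(-1 - 1*(-12))*(-4049) = 4*(-4049) = -16196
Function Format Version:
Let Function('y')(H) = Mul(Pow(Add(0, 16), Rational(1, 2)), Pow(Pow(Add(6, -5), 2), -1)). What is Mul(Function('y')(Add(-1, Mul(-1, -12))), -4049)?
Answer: -16196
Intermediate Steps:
Function('y')(H) = 4 (Function('y')(H) = Mul(Pow(16, Rational(1, 2)), Pow(Pow(1, 2), -1)) = Mul(4, Pow(1, -1)) = Mul(4, 1) = 4)
Mul(Function('y')(Add(-1, Mul(-1, -12))), -4049) = Mul(4, -4049) = -16196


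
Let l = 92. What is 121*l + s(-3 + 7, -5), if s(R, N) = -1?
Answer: 11131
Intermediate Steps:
121*l + s(-3 + 7, -5) = 121*92 - 1 = 11132 - 1 = 11131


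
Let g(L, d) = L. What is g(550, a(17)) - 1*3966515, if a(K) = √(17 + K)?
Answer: -3965965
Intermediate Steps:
g(550, a(17)) - 1*3966515 = 550 - 1*3966515 = 550 - 3966515 = -3965965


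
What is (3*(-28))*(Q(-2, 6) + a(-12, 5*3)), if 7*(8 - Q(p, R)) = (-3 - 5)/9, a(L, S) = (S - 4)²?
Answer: -32540/3 ≈ -10847.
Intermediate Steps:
a(L, S) = (-4 + S)²
Q(p, R) = 512/63 (Q(p, R) = 8 - (-3 - 5)/(7*9) = 8 - (-8)/(7*9) = 8 - ⅐*(-8/9) = 8 + 8/63 = 512/63)
(3*(-28))*(Q(-2, 6) + a(-12, 5*3)) = (3*(-28))*(512/63 + (-4 + 5*3)²) = -84*(512/63 + (-4 + 15)²) = -84*(512/63 + 11²) = -84*(512/63 + 121) = -84*8135/63 = -32540/3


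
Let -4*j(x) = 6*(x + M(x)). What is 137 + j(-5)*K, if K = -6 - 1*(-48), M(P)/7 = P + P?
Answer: 4862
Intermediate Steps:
M(P) = 14*P (M(P) = 7*(P + P) = 7*(2*P) = 14*P)
K = 42 (K = -6 + 48 = 42)
j(x) = -45*x/2 (j(x) = -3*(x + 14*x)/2 = -3*15*x/2 = -45*x/2)
137 + j(-5)*K = 137 - 45/2*(-5)*42 = 137 + (225/2)*42 = 137 + 4725 = 4862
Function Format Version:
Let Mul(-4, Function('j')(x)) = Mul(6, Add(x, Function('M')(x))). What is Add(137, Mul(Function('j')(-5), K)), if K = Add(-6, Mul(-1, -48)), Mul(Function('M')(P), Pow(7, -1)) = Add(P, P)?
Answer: 4862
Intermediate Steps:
Function('M')(P) = Mul(14, P) (Function('M')(P) = Mul(7, Add(P, P)) = Mul(7, Mul(2, P)) = Mul(14, P))
K = 42 (K = Add(-6, 48) = 42)
Function('j')(x) = Mul(Rational(-45, 2), x) (Function('j')(x) = Mul(Rational(-1, 4), Mul(6, Add(x, Mul(14, x)))) = Mul(Rational(-1, 4), Mul(6, Mul(15, x))) = Mul(Rational(-1, 4), Mul(90, x)) = Mul(Rational(-45, 2), x))
Add(137, Mul(Function('j')(-5), K)) = Add(137, Mul(Mul(Rational(-45, 2), -5), 42)) = Add(137, Mul(Rational(225, 2), 42)) = Add(137, 4725) = 4862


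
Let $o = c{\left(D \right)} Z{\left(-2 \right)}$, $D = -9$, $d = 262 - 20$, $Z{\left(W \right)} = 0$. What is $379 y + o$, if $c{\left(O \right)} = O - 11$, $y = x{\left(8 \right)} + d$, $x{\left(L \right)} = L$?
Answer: $94750$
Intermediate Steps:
$d = 242$ ($d = 262 - 20 = 242$)
$y = 250$ ($y = 8 + 242 = 250$)
$c{\left(O \right)} = -11 + O$
$o = 0$ ($o = \left(-11 - 9\right) 0 = \left(-20\right) 0 = 0$)
$379 y + o = 379 \cdot 250 + 0 = 94750 + 0 = 94750$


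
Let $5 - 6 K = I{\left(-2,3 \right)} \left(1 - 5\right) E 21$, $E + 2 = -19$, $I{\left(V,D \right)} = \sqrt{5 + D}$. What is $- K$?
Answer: $- \frac{5}{6} + 588 \sqrt{2} \approx 830.72$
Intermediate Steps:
$E = -21$ ($E = -2 - 19 = -21$)
$K = \frac{5}{6} - 588 \sqrt{2}$ ($K = \frac{5}{6} - \frac{\sqrt{5 + 3} \left(1 - 5\right) \left(-21\right) 21}{6} = \frac{5}{6} - \frac{\sqrt{8} \left(-4\right) \left(-21\right) 21}{6} = \frac{5}{6} - \frac{2 \sqrt{2} \left(-4\right) \left(-21\right) 21}{6} = \frac{5}{6} - \frac{- 8 \sqrt{2} \left(-21\right) 21}{6} = \frac{5}{6} - \frac{168 \sqrt{2} \cdot 21}{6} = \frac{5}{6} - \frac{3528 \sqrt{2}}{6} = \frac{5}{6} - 588 \sqrt{2} \approx -830.72$)
$- K = - (\frac{5}{6} - 588 \sqrt{2}) = - \frac{5}{6} + 588 \sqrt{2}$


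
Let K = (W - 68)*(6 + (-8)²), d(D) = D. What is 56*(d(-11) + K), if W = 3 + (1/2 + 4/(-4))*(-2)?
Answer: -251496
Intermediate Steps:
W = 4 (W = 3 + (1*(½) + 4*(-¼))*(-2) = 3 + (½ - 1)*(-2) = 3 - ½*(-2) = 3 + 1 = 4)
K = -4480 (K = (4 - 68)*(6 + (-8)²) = -64*(6 + 64) = -64*70 = -4480)
56*(d(-11) + K) = 56*(-11 - 4480) = 56*(-4491) = -251496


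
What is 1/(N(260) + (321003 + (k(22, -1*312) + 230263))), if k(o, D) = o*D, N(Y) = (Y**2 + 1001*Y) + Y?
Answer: 1/872522 ≈ 1.1461e-6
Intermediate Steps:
N(Y) = Y**2 + 1002*Y
k(o, D) = D*o
1/(N(260) + (321003 + (k(22, -1*312) + 230263))) = 1/(260*(1002 + 260) + (321003 + (-1*312*22 + 230263))) = 1/(260*1262 + (321003 + (-312*22 + 230263))) = 1/(328120 + (321003 + (-6864 + 230263))) = 1/(328120 + (321003 + 223399)) = 1/(328120 + 544402) = 1/872522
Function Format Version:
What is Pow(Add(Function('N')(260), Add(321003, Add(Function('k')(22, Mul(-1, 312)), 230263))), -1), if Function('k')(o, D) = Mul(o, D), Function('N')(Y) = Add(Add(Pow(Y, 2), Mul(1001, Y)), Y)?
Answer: Rational(1, 872522) ≈ 1.1461e-6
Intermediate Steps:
Function('N')(Y) = Add(Pow(Y, 2), Mul(1002, Y))
Function('k')(o, D) = Mul(D, o)
Pow(Add(Function('N')(260), Add(321003, Add(Function('k')(22, Mul(-1, 312)), 230263))), -1) = Pow(Add(Mul(260, Add(1002, 260)), Add(321003, Add(Mul(Mul(-1, 312), 22), 230263))), -1) = Pow(Add(Mul(260, 1262), Add(321003, Add(Mul(-312, 22), 230263))), -1) = Pow(Add(328120, Add(321003, Add(-6864, 230263))), -1) = Pow(Add(328120, Add(321003, 223399)), -1) = Pow(Add(328120, 544402), -1) = Pow(872522, -1) = Rational(1, 872522)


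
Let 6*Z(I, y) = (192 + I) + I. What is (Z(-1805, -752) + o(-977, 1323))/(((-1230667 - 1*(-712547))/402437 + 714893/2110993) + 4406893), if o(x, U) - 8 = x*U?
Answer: -1647855166436867759/5615757780841296591 ≈ -0.29343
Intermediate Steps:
Z(I, y) = 32 + I/3 (Z(I, y) = ((192 + I) + I)/6 = (192 + 2*I)/6 = 32 + I/3)
o(x, U) = 8 + U*x (o(x, U) = 8 + x*U = 8 + U*x)
(Z(-1805, -752) + o(-977, 1323))/(((-1230667 - 1*(-712547))/402437 + 714893/2110993) + 4406893) = ((32 + (⅓)*(-1805)) + (8 + 1323*(-977)))/(((-1230667 - 1*(-712547))/402437 + 714893/2110993) + 4406893) = ((32 - 1805/3) + (8 - 1292571))/(((-1230667 + 712547)*(1/402437) + 714893*(1/2110993)) + 4406893) = (-1709/3 - 1292563)/((-518120*1/402437 + 714893/2110993) + 4406893) = -3879398/(3*((-518120/402437 + 714893/2110993) + 4406893)) = -3879398/(3*(-806048298919/849541689941 + 4406893)) = -3879398/(3*3743838520560864394/849541689941) = -3879398/3*849541689941/3743838520560864394 = -1647855166436867759/5615757780841296591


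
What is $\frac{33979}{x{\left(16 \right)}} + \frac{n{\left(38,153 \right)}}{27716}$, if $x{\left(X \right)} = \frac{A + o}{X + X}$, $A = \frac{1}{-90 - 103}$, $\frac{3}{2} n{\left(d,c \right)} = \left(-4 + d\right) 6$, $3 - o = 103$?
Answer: $- \frac{1454079816182}{133736629} \approx -10873.0$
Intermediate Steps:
$o = -100$ ($o = 3 - 103 = -100$)
$n{\left(d,c \right)} = -16 + 4 d$ ($n{\left(d,c \right)} = \frac{2 \left(-4 + d\right) 6}{3} = \frac{2 \left(-24 + 6 d\right)}{3} = -16 + 4 d$)
$A = - \frac{1}{193}$ ($A = \frac{1}{-193} = - \frac{1}{193} \approx -0.0051813$)
$x{\left(X \right)} = - \frac{19301}{386 X}$ ($x{\left(X \right)} = \frac{- \frac{1}{193} - 100}{X + X} = - \frac{19301}{193 \cdot 2 X} = - \frac{19301 \frac{1}{2 X}}{193} = - \frac{19301}{386 X}$)
$\frac{33979}{x{\left(16 \right)}} + \frac{n{\left(38,153 \right)}}{27716} = \frac{33979}{\left(- \frac{19301}{386}\right) \frac{1}{16}} + \frac{-16 + 4 \cdot 38}{27716} = \frac{33979}{\left(- \frac{19301}{386}\right) \frac{1}{16}} + \left(-16 + 152\right) \frac{1}{27716} = \frac{33979}{- \frac{19301}{6176}} + 136 \cdot \frac{1}{27716} = 33979 \left(- \frac{6176}{19301}\right) + \frac{34}{6929} = - \frac{209854304}{19301} + \frac{34}{6929} = - \frac{1454079816182}{133736629}$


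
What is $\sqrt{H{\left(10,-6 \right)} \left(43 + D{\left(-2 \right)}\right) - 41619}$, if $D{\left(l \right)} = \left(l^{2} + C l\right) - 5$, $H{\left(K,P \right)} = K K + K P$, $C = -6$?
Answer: $i \sqrt{39459} \approx 198.64 i$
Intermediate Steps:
$H{\left(K,P \right)} = K^{2} + K P$
$D{\left(l \right)} = -5 + l^{2} - 6 l$ ($D{\left(l \right)} = \left(l^{2} - 6 l\right) - 5 = -5 + l^{2} - 6 l$)
$\sqrt{H{\left(10,-6 \right)} \left(43 + D{\left(-2 \right)}\right) - 41619} = \sqrt{10 \left(10 - 6\right) \left(43 - \left(-7 - 4\right)\right) - 41619} = \sqrt{10 \cdot 4 \left(43 + \left(-5 + 4 + 12\right)\right) - 41619} = \sqrt{40 \left(43 + 11\right) - 41619} = \sqrt{40 \cdot 54 - 41619} = \sqrt{2160 - 41619} = \sqrt{-39459} = i \sqrt{39459}$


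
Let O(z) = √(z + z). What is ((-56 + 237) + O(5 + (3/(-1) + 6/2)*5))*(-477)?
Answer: -86337 - 477*√10 ≈ -87845.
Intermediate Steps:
O(z) = √2*√z (O(z) = √(2*z) = √2*√z)
((-56 + 237) + O(5 + (3/(-1) + 6/2)*5))*(-477) = ((-56 + 237) + √2*√(5 + (3/(-1) + 6/2)*5))*(-477) = (181 + √2*√(5 + (3*(-1) + 6*(½))*5))*(-477) = (181 + √2*√(5 + (-3 + 3)*5))*(-477) = (181 + √2*√(5 + 0*5))*(-477) = (181 + √2*√(5 + 0))*(-477) = (181 + √2*√5)*(-477) = (181 + √10)*(-477) = -86337 - 477*√10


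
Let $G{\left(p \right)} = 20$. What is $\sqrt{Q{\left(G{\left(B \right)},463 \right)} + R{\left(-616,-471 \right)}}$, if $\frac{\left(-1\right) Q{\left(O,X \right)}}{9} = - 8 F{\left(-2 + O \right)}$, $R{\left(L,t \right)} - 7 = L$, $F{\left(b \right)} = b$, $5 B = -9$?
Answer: $\sqrt{687} \approx 26.211$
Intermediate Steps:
$B = - \frac{9}{5}$ ($B = \frac{1}{5} \left(-9\right) = - \frac{9}{5} \approx -1.8$)
$R{\left(L,t \right)} = 7 + L$
$Q{\left(O,X \right)} = -144 + 72 O$ ($Q{\left(O,X \right)} = - 9 \left(- 8 \left(-2 + O\right)\right) = - 9 \left(16 - 8 O\right) = -144 + 72 O$)
$\sqrt{Q{\left(G{\left(B \right)},463 \right)} + R{\left(-616,-471 \right)}} = \sqrt{\left(-144 + 72 \cdot 20\right) + \left(7 - 616\right)} = \sqrt{\left(-144 + 1440\right) - 609} = \sqrt{1296 - 609} = \sqrt{687}$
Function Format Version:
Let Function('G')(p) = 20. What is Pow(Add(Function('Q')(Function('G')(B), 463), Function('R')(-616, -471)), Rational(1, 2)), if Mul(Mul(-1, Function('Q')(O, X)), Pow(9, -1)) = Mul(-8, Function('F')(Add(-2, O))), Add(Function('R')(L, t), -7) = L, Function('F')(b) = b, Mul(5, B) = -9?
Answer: Pow(687, Rational(1, 2)) ≈ 26.211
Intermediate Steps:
B = Rational(-9, 5) (B = Mul(Rational(1, 5), -9) = Rational(-9, 5) ≈ -1.8000)
Function('R')(L, t) = Add(7, L)
Function('Q')(O, X) = Add(-144, Mul(72, O)) (Function('Q')(O, X) = Mul(-9, Mul(-8, Add(-2, O))) = Mul(-9, Add(16, Mul(-8, O))) = Add(-144, Mul(72, O)))
Pow(Add(Function('Q')(Function('G')(B), 463), Function('R')(-616, -471)), Rational(1, 2)) = Pow(Add(Add(-144, Mul(72, 20)), Add(7, -616)), Rational(1, 2)) = Pow(Add(Add(-144, 1440), -609), Rational(1, 2)) = Pow(Add(1296, -609), Rational(1, 2)) = Pow(687, Rational(1, 2))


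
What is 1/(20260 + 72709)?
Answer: 1/92969 ≈ 1.0756e-5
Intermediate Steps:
1/(20260 + 72709) = 1/92969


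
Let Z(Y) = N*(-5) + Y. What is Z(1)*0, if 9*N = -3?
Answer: 0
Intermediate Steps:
N = -⅓ (N = (⅑)*(-3) = -⅓ ≈ -0.33333)
Z(Y) = 5/3 + Y (Z(Y) = -⅓*(-5) + Y = 5/3 + Y)
Z(1)*0 = (5/3 + 1)*0 = (8/3)*0 = 0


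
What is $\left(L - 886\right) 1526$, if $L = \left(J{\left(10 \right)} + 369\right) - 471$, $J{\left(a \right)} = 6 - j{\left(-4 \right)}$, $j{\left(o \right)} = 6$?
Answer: $-1507688$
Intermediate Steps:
$J{\left(a \right)} = 0$ ($J{\left(a \right)} = 6 - 6 = 0$)
$L = -102$ ($L = \left(0 + 369\right) - 471 = 369 - 471 = -102$)
$\left(L - 886\right) 1526 = \left(-102 - 886\right) 1526 = \left(-988\right) 1526 = -1507688$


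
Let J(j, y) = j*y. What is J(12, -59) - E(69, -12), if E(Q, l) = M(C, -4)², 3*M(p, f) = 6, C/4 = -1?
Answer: -712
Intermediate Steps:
C = -4 (C = 4*(-1) = -4)
M(p, f) = 2 (M(p, f) = (⅓)*6 = 2)
E(Q, l) = 4 (E(Q, l) = 2² = 4)
J(12, -59) - E(69, -12) = 12*(-59) - 1*4 = -708 - 4 = -712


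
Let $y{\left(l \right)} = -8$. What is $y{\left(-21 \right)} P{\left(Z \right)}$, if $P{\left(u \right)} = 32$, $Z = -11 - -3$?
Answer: $-256$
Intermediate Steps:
$Z = -8$ ($Z = -11 + 3 = -8$)
$y{\left(-21 \right)} P{\left(Z \right)} = \left(-8\right) 32 = -256$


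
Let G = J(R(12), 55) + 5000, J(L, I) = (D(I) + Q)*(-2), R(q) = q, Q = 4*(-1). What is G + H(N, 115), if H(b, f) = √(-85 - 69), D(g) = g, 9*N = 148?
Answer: 4898 + I*√154 ≈ 4898.0 + 12.41*I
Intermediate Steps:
Q = -4
N = 148/9 (N = (⅑)*148 = 148/9 ≈ 16.444)
J(L, I) = 8 - 2*I (J(L, I) = (I - 4)*(-2) = (-4 + I)*(-2) = 8 - 2*I)
H(b, f) = I*√154 (H(b, f) = √(-154) = I*√154)
G = 4898 (G = (8 - 2*55) + 5000 = (8 - 110) + 5000 = -102 + 5000 = 4898)
G + H(N, 115) = 4898 + I*√154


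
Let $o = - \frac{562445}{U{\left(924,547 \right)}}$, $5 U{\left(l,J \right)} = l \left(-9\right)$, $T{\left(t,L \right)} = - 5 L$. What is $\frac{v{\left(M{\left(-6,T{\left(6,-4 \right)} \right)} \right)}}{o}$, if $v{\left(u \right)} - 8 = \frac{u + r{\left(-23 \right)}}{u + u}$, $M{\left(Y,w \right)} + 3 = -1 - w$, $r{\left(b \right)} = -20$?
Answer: $\frac{74151}{2812225} \approx 0.026367$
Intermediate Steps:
$U{\left(l,J \right)} = - \frac{9 l}{5}$ ($U{\left(l,J \right)} = \frac{l \left(-9\right)}{5} = \frac{\left(-9\right) l}{5} = - \frac{9 l}{5}$)
$M{\left(Y,w \right)} = -4 - w$ ($M{\left(Y,w \right)} = -3 - \left(1 + w\right) = -4 - w$)
$v{\left(u \right)} = 8 + \frac{-20 + u}{2 u}$ ($v{\left(u \right)} = 8 + \frac{u - 20}{u + u} = 8 + \frac{-20 + u}{2 u}$)
$o = \frac{2812225}{8316}$ ($o = - \frac{562445}{\left(- \frac{9}{5}\right) 924} = - \frac{562445}{- \frac{8316}{5}} = \left(-562445\right) \left(- \frac{5}{8316}\right) = \frac{2812225}{8316} \approx 338.17$)
$\frac{v{\left(M{\left(-6,T{\left(6,-4 \right)} \right)} \right)}}{o} = \frac{\frac{17}{2} - \frac{10}{-4 - \left(-5\right) \left(-4\right)}}{\frac{2812225}{8316}} = \left(\frac{17}{2} - \frac{10}{-4 - 20}\right) \frac{8316}{2812225} = \left(\frac{17}{2} - \frac{10}{-24}\right) \frac{8316}{2812225} = \left(\frac{17}{2} - - \frac{5}{12}\right) \frac{8316}{2812225} = \left(\frac{17}{2} + \frac{5}{12}\right) \frac{8316}{2812225} = \frac{107}{12} \cdot \frac{8316}{2812225} = \frac{74151}{2812225}$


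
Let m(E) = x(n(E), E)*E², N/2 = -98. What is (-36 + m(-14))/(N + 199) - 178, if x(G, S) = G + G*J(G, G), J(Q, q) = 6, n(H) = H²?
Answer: 268342/3 ≈ 89447.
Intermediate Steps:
N = -196 (N = 2*(-98) = -196)
x(G, S) = 7*G (x(G, S) = G + G*6 = G + 6*G = 7*G)
m(E) = 7*E⁴ (m(E) = (7*E²)*E² = 7*E⁴)
(-36 + m(-14))/(N + 199) - 178 = (-36 + 7*(-14)⁴)/(-196 + 199) - 178 = (-36 + 7*38416)/3 - 178 = (-36 + 268912)*(⅓) - 178 = 268876*(⅓) - 178 = 268876/3 - 178 = 268342/3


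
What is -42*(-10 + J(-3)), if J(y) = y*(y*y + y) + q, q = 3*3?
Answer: 798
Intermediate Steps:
q = 9
J(y) = 9 + y*(y + y**2) (J(y) = y*(y*y + y) + 9 = y*(y**2 + y) + 9 = y*(y + y**2) + 9 = 9 + y*(y + y**2))
-42*(-10 + J(-3)) = -42*(-10 + (9 + (-3)**2 + (-3)**3)) = -42*(-10 + (9 + 9 - 27)) = -42*(-10 - 9) = -42*(-19) = 798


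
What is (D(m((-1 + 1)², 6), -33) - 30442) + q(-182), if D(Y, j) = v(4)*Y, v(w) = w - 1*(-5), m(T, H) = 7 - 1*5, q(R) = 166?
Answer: -30258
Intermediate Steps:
m(T, H) = 2 (m(T, H) = 7 - 5 = 2)
v(w) = 5 + w (v(w) = w + 5 = 5 + w)
D(Y, j) = 9*Y (D(Y, j) = (5 + 4)*Y = 9*Y)
(D(m((-1 + 1)², 6), -33) - 30442) + q(-182) = (9*2 - 30442) + 166 = (18 - 30442) + 166 = -30424 + 166 = -30258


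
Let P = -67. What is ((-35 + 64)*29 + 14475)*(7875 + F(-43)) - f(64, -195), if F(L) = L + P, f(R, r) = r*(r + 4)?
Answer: 118891495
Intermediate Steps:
f(R, r) = r*(4 + r)
F(L) = -67 + L (F(L) = L - 67 = -67 + L)
((-35 + 64)*29 + 14475)*(7875 + F(-43)) - f(64, -195) = ((-35 + 64)*29 + 14475)*(7875 + (-67 - 43)) - (-195)*(4 - 195) = (29*29 + 14475)*(7875 - 110) - (-195)*(-191) = (841 + 14475)*7765 - 1*37245 = 15316*7765 - 37245 = 118928740 - 37245 = 118891495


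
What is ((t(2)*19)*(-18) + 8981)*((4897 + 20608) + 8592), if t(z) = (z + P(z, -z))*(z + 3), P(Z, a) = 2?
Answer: 73001677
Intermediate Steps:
t(z) = (2 + z)*(3 + z) (t(z) = (z + 2)*(z + 3) = (2 + z)*(3 + z))
((t(2)*19)*(-18) + 8981)*((4897 + 20608) + 8592) = (((6 + 2² + 5*2)*19)*(-18) + 8981)*((4897 + 20608) + 8592) = (((6 + 4 + 10)*19)*(-18) + 8981)*(25505 + 8592) = ((20*19)*(-18) + 8981)*34097 = (380*(-18) + 8981)*34097 = (-6840 + 8981)*34097 = 2141*34097 = 73001677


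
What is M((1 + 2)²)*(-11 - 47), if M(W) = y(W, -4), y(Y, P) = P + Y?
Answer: -290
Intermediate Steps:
M(W) = -4 + W
M((1 + 2)²)*(-11 - 47) = (-4 + (1 + 2)²)*(-11 - 47) = (-4 + 3²)*(-58) = (-4 + 9)*(-58) = 5*(-58) = -290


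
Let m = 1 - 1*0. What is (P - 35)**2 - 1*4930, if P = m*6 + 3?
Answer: -4254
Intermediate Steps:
m = 1 (m = 1 + 0 = 1)
P = 9 (P = 1*6 + 3 = 6 + 3 = 9)
(P - 35)**2 - 1*4930 = (9 - 35)**2 - 1*4930 = (-26)**2 - 4930 = 676 - 4930 = -4254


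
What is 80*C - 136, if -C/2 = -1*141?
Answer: 22424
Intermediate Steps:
C = 282 (C = -(-2)*141 = -2*(-141) = 282)
80*C - 136 = 80*282 - 136 = 22560 - 136 = 22424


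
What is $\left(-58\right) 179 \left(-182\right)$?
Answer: $1889524$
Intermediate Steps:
$\left(-58\right) 179 \left(-182\right) = \left(-10382\right) \left(-182\right) = 1889524$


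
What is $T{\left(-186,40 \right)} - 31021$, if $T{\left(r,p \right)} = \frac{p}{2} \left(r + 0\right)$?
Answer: $-34741$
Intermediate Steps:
$T{\left(r,p \right)} = \frac{p r}{2}$ ($T{\left(r,p \right)} = p \frac{1}{2} r = \frac{p}{2} r = \frac{p r}{2}$)
$T{\left(-186,40 \right)} - 31021 = \frac{1}{2} \cdot 40 \left(-186\right) - 31021 = -3720 - 31021 = -34741$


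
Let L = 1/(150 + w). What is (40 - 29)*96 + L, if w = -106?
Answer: 46465/44 ≈ 1056.0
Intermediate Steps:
L = 1/44 (L = 1/(150 - 106) = 1/44 ≈ 0.022727)
(40 - 29)*96 + L = (40 - 29)*96 + 1/44 = 11*96 + 1/44 = 1056 + 1/44 = 46465/44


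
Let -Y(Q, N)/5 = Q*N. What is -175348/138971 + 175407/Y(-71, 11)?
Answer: 23691752257/542681755 ≈ 43.657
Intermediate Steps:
Y(Q, N) = -5*N*Q (Y(Q, N) = -5*Q*N = -5*N*Q)
-175348/138971 + 175407/Y(-71, 11) = -175348/138971 + 175407/((-5*11*(-71))) = -175348*1/138971 + 175407/3905 = -175348/138971 + 175407*(1/3905) = -175348/138971 + 175407/3905 = 23691752257/542681755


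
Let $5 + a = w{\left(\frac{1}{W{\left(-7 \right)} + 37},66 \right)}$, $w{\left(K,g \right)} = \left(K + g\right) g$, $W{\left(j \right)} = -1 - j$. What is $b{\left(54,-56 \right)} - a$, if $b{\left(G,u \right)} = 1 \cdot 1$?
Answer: $- \frac{187116}{43} \approx -4351.5$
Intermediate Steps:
$b{\left(G,u \right)} = 1$
$w{\left(K,g \right)} = g \left(K + g\right)$
$a = \frac{187159}{43}$ ($a = -5 + 66 \left(\frac{1}{\left(-1 - -7\right) + 37} + 66\right) = -5 + 66 \left(\frac{1}{\left(-1 + 7\right) + 37} + 66\right) = -5 + 66 \left(\frac{1}{6 + 37} + 66\right) = -5 + 66 \left(\frac{1}{43} + 66\right) = -5 + 66 \cdot \frac{2839}{43} = -5 + \frac{187374}{43} = \frac{187159}{43} \approx 4352.5$)
$b{\left(54,-56 \right)} - a = 1 - \frac{187159}{43} = - \frac{187116}{43}$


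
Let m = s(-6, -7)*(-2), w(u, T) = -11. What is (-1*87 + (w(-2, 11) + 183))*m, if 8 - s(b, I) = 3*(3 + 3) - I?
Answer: 2890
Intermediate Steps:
s(b, I) = -10 + I (s(b, I) = 8 - (3*(3 + 3) - I) = 8 - (3*6 - I) = 8 - (18 - I) = 8 + (-18 + I) = -10 + I)
m = 34 (m = (-10 - 7)*(-2) = -17*(-2) = 34)
(-1*87 + (w(-2, 11) + 183))*m = (-1*87 + (-11 + 183))*34 = (-87 + 172)*34 = 85*34 = 2890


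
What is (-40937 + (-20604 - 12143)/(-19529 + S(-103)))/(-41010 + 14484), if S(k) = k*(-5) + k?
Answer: 130426647/84516257 ≈ 1.5432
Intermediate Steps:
S(k) = -4*k (S(k) = -5*k + k = -4*k)
(-40937 + (-20604 - 12143)/(-19529 + S(-103)))/(-41010 + 14484) = (-40937 + (-20604 - 12143)/(-19529 - 4*(-103)))/(-41010 + 14484) = (-40937 - 32747/(-19529 + 412))/(-26526) = (-40937 - 32747/(-19117))*(-1/26526) = (-40937 - 32747*(-1/19117))*(-1/26526) = (-40937 + 32747/19117)*(-1/26526) = -782559882/19117*(-1/26526) = 130426647/84516257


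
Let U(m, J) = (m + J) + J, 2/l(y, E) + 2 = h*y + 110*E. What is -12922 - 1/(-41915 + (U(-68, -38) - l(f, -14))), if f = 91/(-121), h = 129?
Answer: -107784762612313/8341182697 ≈ -12922.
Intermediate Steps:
f = -91/121 (f = 91*(-1/121) = -91/121 ≈ -0.75207)
l(y, E) = 2/(-2 + 110*E + 129*y) (l(y, E) = 2/(-2 + (129*y + 110*E)) = 2/(-2 + (110*E + 129*y)) = 2/(-2 + 110*E + 129*y))
U(m, J) = m + 2*J (U(m, J) = (J + m) + J = m + 2*J)
-12922 - 1/(-41915 + (U(-68, -38) - l(f, -14))) = -12922 - 1/(-41915 + ((-68 + 2*(-38)) - 2/(-2 + 110*(-14) + 129*(-91/121)))) = -12922 - 1/(-41915 + ((-68 - 76) - 2/(-2 - 1540 - 11739/121))) = -12922 - 1/(-41915 + (-144 - 2/(-198321/121))) = -12922 - 1/(-41915 + (-144 - 2*(-121)/198321)) = -12922 - 1/(-41915 + (-144 - 1*(-242/198321))) = -12922 - 1/(-41915 + (-144 + 242/198321)) = -12922 - 1/(-41915 - 28557982/198321) = -12922 - 1/(-8341182697/198321) = -12922 - 1*(-198321/8341182697) = -12922 + 198321/8341182697 = -107784762612313/8341182697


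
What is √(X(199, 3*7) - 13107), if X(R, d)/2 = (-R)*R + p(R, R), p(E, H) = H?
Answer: I*√91911 ≈ 303.17*I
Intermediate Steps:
X(R, d) = -2*R² + 2*R (X(R, d) = 2*((-R)*R + R) = 2*(-R² + R) = 2*(R - R²) = -2*R² + 2*R)
√(X(199, 3*7) - 13107) = √(2*199*(1 - 1*199) - 13107) = √(2*199*(1 - 199) - 13107) = √(2*199*(-198) - 13107) = √(-78804 - 13107) = √(-91911) = I*√91911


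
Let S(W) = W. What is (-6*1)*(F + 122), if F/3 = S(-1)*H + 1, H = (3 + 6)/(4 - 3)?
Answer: -588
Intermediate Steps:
H = 9 (H = 9/1 = 9*1 = 9)
F = -24 (F = 3*(-1*9 + 1) = 3*(-9 + 1) = 3*(-8) = -24)
(-6*1)*(F + 122) = (-6*1)*(-24 + 122) = -6*98 = -588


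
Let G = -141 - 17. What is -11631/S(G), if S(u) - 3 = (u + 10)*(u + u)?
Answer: -11631/46771 ≈ -0.24868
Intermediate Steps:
G = -158
S(u) = 3 + 2*u*(10 + u) (S(u) = 3 + (u + 10)*(u + u) = 3 + (10 + u)*(2*u) = 3 + 2*u*(10 + u))
-11631/S(G) = -11631/(3 + 2*(-158)² + 20*(-158)) = -11631/(3 + 2*24964 - 3160) = -11631/(3 + 49928 - 3160) = -11631/46771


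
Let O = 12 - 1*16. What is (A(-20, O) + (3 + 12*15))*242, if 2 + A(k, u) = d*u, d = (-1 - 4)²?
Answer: 19602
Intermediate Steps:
d = 25 (d = (-5)² = 25)
O = -4 (O = 12 - 16 = -4)
A(k, u) = -2 + 25*u
(A(-20, O) + (3 + 12*15))*242 = ((-2 + 25*(-4)) + (3 + 12*15))*242 = ((-2 - 100) + (3 + 180))*242 = (-102 + 183)*242 = 81*242 = 19602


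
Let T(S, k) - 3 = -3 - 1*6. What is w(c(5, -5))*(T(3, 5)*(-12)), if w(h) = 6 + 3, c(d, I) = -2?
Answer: 648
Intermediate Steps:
T(S, k) = -6 (T(S, k) = 3 + (-3 - 1*6) = 3 + (-3 - 6) = 3 - 9 = -6)
w(h) = 9
w(c(5, -5))*(T(3, 5)*(-12)) = 9*(-6*(-12)) = 9*72 = 648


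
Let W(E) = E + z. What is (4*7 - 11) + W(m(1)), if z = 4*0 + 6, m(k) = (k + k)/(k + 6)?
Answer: 163/7 ≈ 23.286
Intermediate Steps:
m(k) = 2*k/(6 + k) (m(k) = (2*k)/(6 + k) = 2*k/(6 + k))
z = 6 (z = 0 + 6 = 6)
W(E) = 6 + E (W(E) = E + 6 = 6 + E)
(4*7 - 11) + W(m(1)) = (4*7 - 11) + (6 + 2*1/(6 + 1)) = (28 - 11) + (6 + 2*1/7) = 17 + (6 + 2*1*(1/7)) = 17 + (6 + 2/7) = 17 + 44/7 = 163/7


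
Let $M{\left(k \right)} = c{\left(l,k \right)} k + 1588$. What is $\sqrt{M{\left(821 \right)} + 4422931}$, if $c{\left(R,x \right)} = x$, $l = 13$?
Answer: $8 \sqrt{79665} \approx 2258.0$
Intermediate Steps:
$M{\left(k \right)} = 1588 + k^{2}$ ($M{\left(k \right)} = k k + 1588 = k^{2} + 1588 = 1588 + k^{2}$)
$\sqrt{M{\left(821 \right)} + 4422931} = \sqrt{\left(1588 + 821^{2}\right) + 4422931} = \sqrt{\left(1588 + 674041\right) + 4422931} = \sqrt{675629 + 4422931} = \sqrt{5098560} = 8 \sqrt{79665}$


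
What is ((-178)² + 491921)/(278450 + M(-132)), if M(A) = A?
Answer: 7815/4154 ≈ 1.8813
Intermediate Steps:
((-178)² + 491921)/(278450 + M(-132)) = ((-178)² + 491921)/(278450 - 132) = (31684 + 491921)/278318 = 523605*(1/278318) = 7815/4154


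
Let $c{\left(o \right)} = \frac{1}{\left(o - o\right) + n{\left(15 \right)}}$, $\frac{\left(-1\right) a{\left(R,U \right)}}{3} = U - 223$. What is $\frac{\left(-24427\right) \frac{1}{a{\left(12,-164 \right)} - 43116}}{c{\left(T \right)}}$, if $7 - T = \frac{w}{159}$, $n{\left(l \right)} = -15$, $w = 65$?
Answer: $- \frac{24427}{2797} \approx -8.7333$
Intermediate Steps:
$T = \frac{1048}{159}$ ($T = 7 - \frac{65}{159} = \frac{1048}{159} \approx 6.5912$)
$a{\left(R,U \right)} = 669 - 3 U$ ($a{\left(R,U \right)} = - 3 \left(U - 223\right) = - 3 \left(-223 + U\right) = 669 - 3 U$)
$c{\left(o \right)} = - \frac{1}{15}$ ($c{\left(o \right)} = \frac{1}{\left(o - o\right) - 15} = \frac{1}{0 - 15} = \frac{1}{-15} = - \frac{1}{15}$)
$\frac{\left(-24427\right) \frac{1}{a{\left(12,-164 \right)} - 43116}}{c{\left(T \right)}} = \frac{\left(-24427\right) \frac{1}{\left(669 - -492\right) - 43116}}{- \frac{1}{15}} = - \frac{24427}{\left(669 + 492\right) - 43116} \left(-15\right) = - \frac{24427}{1161 - 43116} \left(-15\right) = - \frac{24427}{-41955} \left(-15\right) = \left(-24427\right) \left(- \frac{1}{41955}\right) \left(-15\right) = \frac{24427}{41955} \left(-15\right) = - \frac{24427}{2797}$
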